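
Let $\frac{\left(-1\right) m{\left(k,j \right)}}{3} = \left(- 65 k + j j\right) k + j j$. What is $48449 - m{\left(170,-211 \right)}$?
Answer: $17252222$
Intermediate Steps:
$m{\left(k,j \right)} = - 3 j^{2} - 3 k \left(j^{2} - 65 k\right)$ ($m{\left(k,j \right)} = - 3 \left(\left(- 65 k + j j\right) k + j j\right) = - 3 \left(\left(- 65 k + j^{2}\right) k + j^{2}\right) = - 3 \left(\left(j^{2} - 65 k\right) k + j^{2}\right) = - 3 \left(k \left(j^{2} - 65 k\right) + j^{2}\right) = - 3 \left(j^{2} + k \left(j^{2} - 65 k\right)\right) = - 3 j^{2} - 3 k \left(j^{2} - 65 k\right)$)
$48449 - m{\left(170,-211 \right)} = 48449 - \left(- 3 \left(-211\right)^{2} + 195 \cdot 170^{2} - 510 \left(-211\right)^{2}\right) = 48449 - \left(\left(-3\right) 44521 + 195 \cdot 28900 - 510 \cdot 44521\right) = 48449 - \left(-133563 + 5635500 - 22705710\right) = 48449 - -17203773 = 48449 + 17203773 = 17252222$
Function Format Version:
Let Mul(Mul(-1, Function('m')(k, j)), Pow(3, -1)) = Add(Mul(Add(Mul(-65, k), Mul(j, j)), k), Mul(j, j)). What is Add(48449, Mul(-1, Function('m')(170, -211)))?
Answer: 17252222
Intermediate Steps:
Function('m')(k, j) = Add(Mul(-3, Pow(j, 2)), Mul(-3, k, Add(Pow(j, 2), Mul(-65, k)))) (Function('m')(k, j) = Mul(-3, Add(Mul(Add(Mul(-65, k), Mul(j, j)), k), Mul(j, j))) = Mul(-3, Add(Mul(Add(Mul(-65, k), Pow(j, 2)), k), Pow(j, 2))) = Mul(-3, Add(Mul(Add(Pow(j, 2), Mul(-65, k)), k), Pow(j, 2))) = Mul(-3, Add(Mul(k, Add(Pow(j, 2), Mul(-65, k))), Pow(j, 2))) = Mul(-3, Add(Pow(j, 2), Mul(k, Add(Pow(j, 2), Mul(-65, k))))) = Add(Mul(-3, Pow(j, 2)), Mul(-3, k, Add(Pow(j, 2), Mul(-65, k)))))
Add(48449, Mul(-1, Function('m')(170, -211))) = Add(48449, Mul(-1, Add(Mul(-3, Pow(-211, 2)), Mul(195, Pow(170, 2)), Mul(-3, 170, Pow(-211, 2))))) = Add(48449, Mul(-1, Add(Mul(-3, 44521), Mul(195, 28900), Mul(-3, 170, 44521)))) = Add(48449, Mul(-1, Add(-133563, 5635500, -22705710))) = Add(48449, Mul(-1, -17203773)) = Add(48449, 17203773) = 17252222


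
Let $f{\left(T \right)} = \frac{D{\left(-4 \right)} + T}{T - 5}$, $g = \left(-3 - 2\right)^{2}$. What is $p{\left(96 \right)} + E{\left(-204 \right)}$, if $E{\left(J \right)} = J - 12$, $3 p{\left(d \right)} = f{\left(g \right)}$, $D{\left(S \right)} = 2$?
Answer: $- \frac{4311}{20} \approx -215.55$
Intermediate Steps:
$g = 25$ ($g = \left(-5\right)^{2} = 25$)
$f{\left(T \right)} = \frac{2 + T}{-5 + T}$ ($f{\left(T \right)} = \frac{2 + T}{T - 5} = \frac{2 + T}{-5 + T}$)
$p{\left(d \right)} = \frac{9}{20}$ ($p{\left(d \right)} = \frac{\frac{1}{-5 + 25} \left(2 + 25\right)}{3} = \frac{\frac{1}{20} \cdot 27}{3} = \frac{1}{3} \cdot \frac{27}{20} = \frac{9}{20}$)
$E{\left(J \right)} = -12 + J$ ($E{\left(J \right)} = J - 12 = -12 + J$)
$p{\left(96 \right)} + E{\left(-204 \right)} = \frac{9}{20} - 216 = - \frac{4311}{20}$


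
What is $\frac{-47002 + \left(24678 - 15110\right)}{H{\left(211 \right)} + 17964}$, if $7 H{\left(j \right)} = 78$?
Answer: $- \frac{43673}{20971} \approx -2.0825$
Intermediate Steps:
$H{\left(j \right)} = \frac{78}{7}$ ($H{\left(j \right)} = \frac{1}{7} \cdot 78 = \frac{78}{7}$)
$\frac{-47002 + \left(24678 - 15110\right)}{H{\left(211 \right)} + 17964} = \frac{-47002 + \left(24678 - 15110\right)}{\frac{78}{7} + 17964} = \frac{-47002 + 9568}{\frac{125826}{7}} = \left(-37434\right) \frac{7}{125826} = - \frac{43673}{20971}$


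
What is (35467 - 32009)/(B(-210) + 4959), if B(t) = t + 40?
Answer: 3458/4789 ≈ 0.72207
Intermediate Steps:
B(t) = 40 + t
(35467 - 32009)/(B(-210) + 4959) = (35467 - 32009)/((40 - 210) + 4959) = 3458/(-170 + 4959) = 3458/4789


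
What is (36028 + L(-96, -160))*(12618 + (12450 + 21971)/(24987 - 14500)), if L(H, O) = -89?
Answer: 4756864009393/10487 ≈ 4.5360e+8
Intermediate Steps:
(36028 + L(-96, -160))*(12618 + (12450 + 21971)/(24987 - 14500)) = (36028 - 89)*(12618 + (12450 + 21971)/(24987 - 14500)) = 35939*(12618 + 34421/10487) = 35939*(132359387/10487) = 4756864009393/10487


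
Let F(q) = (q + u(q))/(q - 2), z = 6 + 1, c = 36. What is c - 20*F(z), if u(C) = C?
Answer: -20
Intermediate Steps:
z = 7
F(q) = 2*q/(-2 + q) (F(q) = (q + q)/(q - 2) = (2*q)/(-2 + q) = 2*q/(-2 + q))
c - 20*F(z) = 36 - 40*7/(-2 + 7) = 36 - 40*7/5 = 36 - 20*14/5 = 36 - 56 = -20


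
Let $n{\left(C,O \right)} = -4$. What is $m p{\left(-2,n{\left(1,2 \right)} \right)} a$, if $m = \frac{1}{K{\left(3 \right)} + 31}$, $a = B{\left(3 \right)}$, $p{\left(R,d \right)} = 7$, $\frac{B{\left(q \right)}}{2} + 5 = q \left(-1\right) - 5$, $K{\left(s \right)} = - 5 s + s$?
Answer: $- \frac{182}{19} \approx -9.5789$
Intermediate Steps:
$K{\left(s \right)} = - 4 s$
$B{\left(q \right)} = -20 - 2 q$ ($B{\left(q \right)} = -10 + 2 \left(q \left(-1\right) - 5\right) = -10 + 2 \left(- q - 5\right) = -10 + 2 \left(-5 - q\right) = -10 - \left(10 + 2 q\right) = -20 - 2 q$)
$a = -26$ ($a = -20 - 6 = -26$)
$m = \frac{1}{19}$ ($m = \frac{1}{\left(-4\right) 3 + 31} = \frac{1}{-12 + 31} = \frac{1}{19} \approx 0.052632$)
$m p{\left(-2,n{\left(1,2 \right)} \right)} a = \frac{1}{19} \cdot 7 \left(-26\right) = \frac{7}{19} \left(-26\right) = - \frac{182}{19}$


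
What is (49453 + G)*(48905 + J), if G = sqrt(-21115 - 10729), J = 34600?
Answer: 4129572765 + 167010*I*sqrt(7961) ≈ 4.1296e+9 + 1.4901e+7*I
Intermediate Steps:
G = 2*I*sqrt(7961) (G = sqrt(-31844) = 2*I*sqrt(7961) ≈ 178.45*I)
(49453 + G)*(48905 + J) = (49453 + 2*I*sqrt(7961))*(48905 + 34600) = (49453 + 2*I*sqrt(7961))*83505 = 4129572765 + 167010*I*sqrt(7961)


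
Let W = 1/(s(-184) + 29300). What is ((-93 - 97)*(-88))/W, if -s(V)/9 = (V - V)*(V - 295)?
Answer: 489896000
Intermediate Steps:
s(V) = 0 (s(V) = -9*(V - V)*(V - 295) = -0*(-295 + V) = -9*0 = 0)
W = 1/29300 (W = 1/(0 + 29300) = 1/29300 ≈ 3.4130e-5)
((-93 - 97)*(-88))/W = ((-93 - 97)*(-88))/(1/29300) = -190*(-88)*29300 = 16720*29300 = 489896000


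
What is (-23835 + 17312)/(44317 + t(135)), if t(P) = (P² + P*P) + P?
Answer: -6523/80902 ≈ -0.080628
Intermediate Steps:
t(P) = P + 2*P² (t(P) = (P² + P²) + P = 2*P² + P = P + 2*P²)
(-23835 + 17312)/(44317 + t(135)) = (-23835 + 17312)/(44317 + 135*(1 + 2*135)) = -6523/(44317 + 135*(1 + 270)) = -6523/(44317 + 135*271) = -6523/(44317 + 36585) = -6523/80902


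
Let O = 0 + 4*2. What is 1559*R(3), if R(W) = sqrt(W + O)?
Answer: 1559*sqrt(11) ≈ 5170.6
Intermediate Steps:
O = 8 (O = 0 + 8 = 8)
R(W) = sqrt(8 + W) (R(W) = sqrt(W + 8) = sqrt(8 + W))
1559*R(3) = 1559*sqrt(8 + 3) = 1559*sqrt(11)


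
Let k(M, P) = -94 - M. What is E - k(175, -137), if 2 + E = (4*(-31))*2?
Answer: 19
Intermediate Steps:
E = -250 (E = -2 + (4*(-31))*2 = -2 - 124*2 = -2 - 248 = -250)
E - k(175, -137) = -250 - (-94 - 1*175) = -250 - (-94 - 175) = -250 - 1*(-269) = -250 + 269 = 19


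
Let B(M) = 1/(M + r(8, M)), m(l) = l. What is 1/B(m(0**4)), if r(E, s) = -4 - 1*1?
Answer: -5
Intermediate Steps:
r(E, s) = -5 (r(E, s) = -4 - 1 = -5)
B(M) = 1/(-5 + M) (B(M) = 1/(M - 5) = 1/(-5 + M))
1/B(m(0**4)) = 1/(1/(-5 + 0**4)) = 1/(1/(-5 + 0)) = 1/(1/(-5)) = 1/(-1/5) = -5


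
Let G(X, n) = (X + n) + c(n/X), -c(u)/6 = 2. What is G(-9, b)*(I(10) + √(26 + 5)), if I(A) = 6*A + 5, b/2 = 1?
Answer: -1235 - 19*√31 ≈ -1340.8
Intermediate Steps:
b = 2 (b = 2*1 = 2)
c(u) = -12 (c(u) = -6*2 = -12)
G(X, n) = -12 + X + n (G(X, n) = (X + n) - 12 = -12 + X + n)
I(A) = 5 + 6*A
G(-9, b)*(I(10) + √(26 + 5)) = (-12 - 9 + 2)*((5 + 6*10) + √(26 + 5)) = -19*((5 + 60) + √31) = -19*(65 + √31) = -1235 - 19*√31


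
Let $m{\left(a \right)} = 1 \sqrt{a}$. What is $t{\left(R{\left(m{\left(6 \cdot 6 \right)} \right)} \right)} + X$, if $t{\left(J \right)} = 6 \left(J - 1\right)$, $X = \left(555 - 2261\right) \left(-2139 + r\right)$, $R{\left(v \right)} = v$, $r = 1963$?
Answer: $300286$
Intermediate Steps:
$m{\left(a \right)} = \sqrt{a}$
$X = 300256$ ($X = \left(555 - 2261\right) \left(-2139 + 1963\right) = \left(-1706\right) \left(-176\right) = 300256$)
$t{\left(J \right)} = -6 + 6 J$ ($t{\left(J \right)} = 6 \left(-1 + J\right) = -6 + 6 J$)
$t{\left(R{\left(m{\left(6 \cdot 6 \right)} \right)} \right)} + X = \left(-6 + 6 \sqrt{6 \cdot 6}\right) + 300256 = \left(-6 + 6 \sqrt{36}\right) + 300256 = \left(-6 + 6 \cdot 6\right) + 300256 = \left(-6 + 36\right) + 300256 = 30 + 300256 = 300286$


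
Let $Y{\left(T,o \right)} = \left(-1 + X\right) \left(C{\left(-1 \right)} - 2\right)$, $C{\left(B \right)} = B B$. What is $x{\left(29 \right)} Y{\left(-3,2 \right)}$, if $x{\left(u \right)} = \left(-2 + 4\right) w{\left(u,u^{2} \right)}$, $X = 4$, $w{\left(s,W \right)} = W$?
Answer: $-5046$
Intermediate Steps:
$C{\left(B \right)} = B^{2}$
$x{\left(u \right)} = 2 u^{2}$ ($x{\left(u \right)} = \left(-2 + 4\right) u^{2} = 2 u^{2}$)
$Y{\left(T,o \right)} = -3$ ($Y{\left(T,o \right)} = \left(-1 + 4\right) \left(\left(-1\right)^{2} - 2\right) = 3 \left(1 - 2\right) = 3 \left(-1\right) = -3$)
$x{\left(29 \right)} Y{\left(-3,2 \right)} = 2 \cdot 29^{2} \left(-3\right) = 2 \cdot 841 \left(-3\right) = 1682 \left(-3\right) = -5046$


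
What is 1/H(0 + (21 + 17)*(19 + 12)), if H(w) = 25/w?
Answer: 1178/25 ≈ 47.120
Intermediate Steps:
1/H(0 + (21 + 17)*(19 + 12)) = 1/(25/(0 + (21 + 17)*(19 + 12))) = 1/(25/(0 + 38*31)) = 1/(25/(0 + 1178)) = 1/(25/1178) = 1178/25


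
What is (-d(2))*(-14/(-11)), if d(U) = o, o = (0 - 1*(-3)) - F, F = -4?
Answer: -98/11 ≈ -8.9091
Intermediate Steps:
o = 7 (o = (0 - 1*(-3)) - 1*(-4) = (0 + 3) + 4 = 3 + 4 = 7)
d(U) = 7
(-d(2))*(-14/(-11)) = (-1*7)*(-14/(-11)) = -(-98)*(-1)/11 = -7*14/11 = -98/11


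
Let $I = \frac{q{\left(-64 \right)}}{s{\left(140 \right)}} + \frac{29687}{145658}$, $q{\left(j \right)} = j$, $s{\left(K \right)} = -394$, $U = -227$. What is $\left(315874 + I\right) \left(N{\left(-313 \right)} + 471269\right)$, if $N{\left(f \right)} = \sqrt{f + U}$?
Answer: $\frac{4271533582226326611}{28694626} + \frac{27191690407557 i \sqrt{15}}{14347313} \approx 1.4886 \cdot 10^{11} + 7.3403 \cdot 10^{6} i$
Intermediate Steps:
$I = \frac{10509395}{28694626}$ ($I = - \frac{64}{-394} + \frac{29687}{145658} = \left(-64\right) \left(- \frac{1}{394}\right) + 29687 \cdot \frac{1}{145658} = \frac{32}{197} + \frac{29687}{145658} = \frac{10509395}{28694626} \approx 0.36625$)
$N{\left(f \right)} = \sqrt{-227 + f}$ ($N{\left(f \right)} = \sqrt{f - 227} = \sqrt{-227 + f}$)
$\left(315874 + I\right) \left(N{\left(-313 \right)} + 471269\right) = \left(315874 + \frac{10509395}{28694626}\right) \left(\sqrt{-227 - 313} + 471269\right) = \frac{9063896802519 \left(\sqrt{-540} + 471269\right)}{28694626} = \frac{9063896802519 \left(6 i \sqrt{15} + 471269\right)}{28694626} = \frac{9063896802519 \left(471269 + 6 i \sqrt{15}\right)}{28694626} = \frac{4271533582226326611}{28694626} + \frac{27191690407557 i \sqrt{15}}{14347313}$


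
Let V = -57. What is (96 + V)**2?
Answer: 1521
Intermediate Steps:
(96 + V)**2 = (96 - 57)**2 = 39**2 = 1521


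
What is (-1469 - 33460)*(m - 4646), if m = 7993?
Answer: -116907363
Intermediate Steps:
(-1469 - 33460)*(m - 4646) = (-1469 - 33460)*(7993 - 4646) = -34929*3347 = -116907363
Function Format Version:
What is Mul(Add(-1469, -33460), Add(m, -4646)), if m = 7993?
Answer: -116907363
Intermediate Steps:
Mul(Add(-1469, -33460), Add(m, -4646)) = Mul(Add(-1469, -33460), Add(7993, -4646)) = Mul(-34929, 3347) = -116907363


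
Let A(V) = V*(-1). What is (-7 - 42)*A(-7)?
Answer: -343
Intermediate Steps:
A(V) = -V
(-7 - 42)*A(-7) = (-7 - 42)*(-1*(-7)) = -49*7 = -343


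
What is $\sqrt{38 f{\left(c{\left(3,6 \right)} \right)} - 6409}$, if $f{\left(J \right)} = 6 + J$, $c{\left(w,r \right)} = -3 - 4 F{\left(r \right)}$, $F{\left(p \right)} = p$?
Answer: $i \sqrt{7207} \approx 84.894 i$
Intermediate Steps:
$c{\left(w,r \right)} = -3 - 4 r$
$\sqrt{38 f{\left(c{\left(3,6 \right)} \right)} - 6409} = \sqrt{38 \left(6 - 27\right) - 6409} = \sqrt{38 \left(-21\right) - 6409} = \sqrt{-798 - 6409} = \sqrt{-7207} = i \sqrt{7207}$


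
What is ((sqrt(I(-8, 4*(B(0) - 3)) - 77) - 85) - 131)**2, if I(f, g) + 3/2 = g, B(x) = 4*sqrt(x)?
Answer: (432 - I*sqrt(362))**2/4 ≈ 46566.0 - 4109.7*I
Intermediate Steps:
I(f, g) = -3/2 + g
((sqrt(I(-8, 4*(B(0) - 3)) - 77) - 85) - 131)**2 = ((sqrt((-3/2 + 4*(4*sqrt(0) - 3)) - 77) - 85) - 131)**2 = ((sqrt((-3/2 + 4*(4*0 - 3)) - 77) - 85) - 131)**2 = ((sqrt((-3/2 + 4*(0 - 3)) - 77) - 85) - 131)**2 = ((sqrt((-3/2 + 4*(-3)) - 77) - 85) - 131)**2 = ((sqrt((-3/2 - 12) - 77) - 85) - 131)**2 = ((sqrt(-27/2 - 77) - 85) - 131)**2 = ((sqrt(-181/2) - 85) - 131)**2 = ((I*sqrt(362)/2 - 85) - 131)**2 = ((-85 + I*sqrt(362)/2) - 131)**2 = (-216 + I*sqrt(362)/2)**2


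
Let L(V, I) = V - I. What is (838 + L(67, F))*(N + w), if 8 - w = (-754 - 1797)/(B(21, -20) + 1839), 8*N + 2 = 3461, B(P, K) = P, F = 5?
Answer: 24649455/62 ≈ 3.9757e+5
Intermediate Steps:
N = 3459/8 (N = -¼ + (⅛)*3461 = -¼ + 3461/8 = 3459/8 ≈ 432.38)
w = 17431/1860 (w = 8 - (-754 - 1797)/(21 + 1839) = 8 - (-2551)/1860 = 8 - 1*(-2551/1860) = 8 + 2551/1860 = 17431/1860 ≈ 9.3715)
(838 + L(67, F))*(N + w) = (838 + (67 - 1*5))*(3459/8 + 17431/1860) = (838 + (67 - 5))*(1643297/3720) = (838 + 62)*(1643297/3720) = 900*(1643297/3720) = 24649455/62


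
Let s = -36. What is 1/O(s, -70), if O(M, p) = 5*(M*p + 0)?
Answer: 1/12600 ≈ 7.9365e-5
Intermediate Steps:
O(M, p) = 5*M*p (O(M, p) = 5*(M*p) = 5*M*p)
1/O(s, -70) = 1/(5*(-36)*(-70)) = 1/12600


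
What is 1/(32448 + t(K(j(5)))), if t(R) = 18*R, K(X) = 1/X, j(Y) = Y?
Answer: 5/162258 ≈ 3.0815e-5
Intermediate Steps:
1/(32448 + t(K(j(5)))) = 1/(32448 + 18/5) = 1/(162258/5) = 5/162258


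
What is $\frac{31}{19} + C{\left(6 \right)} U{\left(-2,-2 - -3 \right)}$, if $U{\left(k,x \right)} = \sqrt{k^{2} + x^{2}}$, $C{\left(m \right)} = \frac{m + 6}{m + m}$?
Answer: $\frac{31}{19} + \sqrt{5} \approx 3.8676$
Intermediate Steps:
$C{\left(m \right)} = \frac{6 + m}{2 m}$
$\frac{31}{19} + C{\left(6 \right)} U{\left(-2,-2 - -3 \right)} = \frac{31}{19} + \frac{6 + 6}{2 \cdot 6} \sqrt{\left(-2\right)^{2} + \left(-2 - -3\right)^{2}} = 31 \cdot \frac{1}{19} + \frac{1}{2} \cdot \frac{1}{6} \cdot 12 \sqrt{4 + \left(-2 + 3\right)^{2}} = \frac{31}{19} + 1 \sqrt{4 + 1^{2}} = \frac{31}{19} + 1 \sqrt{4 + 1} = \frac{31}{19} + 1 \sqrt{5} = \frac{31}{19} + \sqrt{5}$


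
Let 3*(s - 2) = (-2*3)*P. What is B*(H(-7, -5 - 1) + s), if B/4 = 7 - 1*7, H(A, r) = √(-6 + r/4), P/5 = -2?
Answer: 0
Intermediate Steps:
P = -10 (P = 5*(-2) = -10)
s = 22 (s = 2 + (-2*3*(-10))/3 = 2 + (-6*(-10))/3 = 2 + (⅓)*60 = 2 + 20 = 22)
H(A, r) = √(-6 + r/4) (H(A, r) = √(-6 + r*(¼)) = √(-6 + r/4))
B = 0 (B = 4*(7 - 1*7) = 4*(7 - 7) = 4*0 = 0)
B*(H(-7, -5 - 1) + s) = 0*(√(-24 + (-5 - 1))/2 + 22) = 0*(√(-24 - 6)/2 + 22) = 0*(√(-30)/2 + 22) = 0*((I*√30)/2 + 22) = 0*(I*√30/2 + 22) = 0*(22 + I*√30/2) = 0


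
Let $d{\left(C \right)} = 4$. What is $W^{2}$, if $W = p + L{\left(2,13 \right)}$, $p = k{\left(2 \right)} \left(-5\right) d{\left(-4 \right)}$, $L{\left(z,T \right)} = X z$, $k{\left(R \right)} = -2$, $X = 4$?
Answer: $2304$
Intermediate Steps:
$L{\left(z,T \right)} = 4 z$
$p = 40$ ($p = \left(-2\right) \left(-5\right) 4 = 10 \cdot 4 = 40$)
$W = 48$ ($W = 40 + 4 \cdot 2 = 40 + 8 = 48$)
$W^{2} = 48^{2} = 2304$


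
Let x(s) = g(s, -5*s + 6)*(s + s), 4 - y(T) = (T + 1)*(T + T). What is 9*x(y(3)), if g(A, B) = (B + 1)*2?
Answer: -77040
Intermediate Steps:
y(T) = 4 - 2*T*(1 + T) (y(T) = 4 - (T + 1)*(T + T) = 4 - (1 + T)*2*T = 4 - 2*T*(1 + T))
g(A, B) = 2 + 2*B (g(A, B) = (1 + B)*2 = 2 + 2*B)
x(s) = 2*s*(14 - 10*s) (x(s) = (2 + 2*(-5*s + 6))*(s + s) = (2 + 2*(6 - 5*s))*(2*s) = (2 + (12 - 10*s))*(2*s) = (14 - 10*s)*(2*s) = 2*s*(14 - 10*s))
9*x(y(3)) = 9*(4*(4 - 2*3 - 2*3²)*(7 - 5*(4 - 2*3 - 2*3²))) = 9*(4*(4 - 6 - 2*9)*(7 - 5*(4 - 6 - 2*9))) = 9*(4*(4 - 6 - 18)*(7 - 5*(4 - 6 - 18))) = 9*(4*(-20)*(7 - 5*(-20))) = 9*(4*(-20)*(7 + 100)) = 9*(4*(-20)*107) = 9*(-8560) = -77040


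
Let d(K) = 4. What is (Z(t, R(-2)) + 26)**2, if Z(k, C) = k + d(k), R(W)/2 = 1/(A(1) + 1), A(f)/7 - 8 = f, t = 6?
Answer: 1296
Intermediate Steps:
A(f) = 56 + 7*f
R(W) = 1/32 (R(W) = 2/((56 + 7*1) + 1) = 2/((56 + 7) + 1) = 2/(63 + 1) = 2/64 = 2*(1/64) = 1/32)
Z(k, C) = 4 + k (Z(k, C) = k + 4 = 4 + k)
(Z(t, R(-2)) + 26)**2 = ((4 + 6) + 26)**2 = (10 + 26)**2 = 36**2 = 1296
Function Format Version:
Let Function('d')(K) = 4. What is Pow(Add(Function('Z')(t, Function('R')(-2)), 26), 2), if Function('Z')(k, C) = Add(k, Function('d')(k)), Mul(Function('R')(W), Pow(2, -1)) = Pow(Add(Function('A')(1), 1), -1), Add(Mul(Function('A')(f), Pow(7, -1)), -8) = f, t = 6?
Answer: 1296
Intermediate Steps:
Function('A')(f) = Add(56, Mul(7, f))
Function('R')(W) = Rational(1, 32) (Function('R')(W) = Mul(2, Pow(Add(Add(56, Mul(7, 1)), 1), -1)) = Mul(2, Pow(Add(Add(56, 7), 1), -1)) = Mul(2, Pow(Add(63, 1), -1)) = Mul(2, Pow(64, -1)) = Mul(2, Rational(1, 64)) = Rational(1, 32))
Function('Z')(k, C) = Add(4, k) (Function('Z')(k, C) = Add(k, 4) = Add(4, k))
Pow(Add(Function('Z')(t, Function('R')(-2)), 26), 2) = Pow(Add(Add(4, 6), 26), 2) = Pow(Add(10, 26), 2) = Pow(36, 2) = 1296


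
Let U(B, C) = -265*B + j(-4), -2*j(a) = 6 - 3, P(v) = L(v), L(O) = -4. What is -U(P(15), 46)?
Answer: -2117/2 ≈ -1058.5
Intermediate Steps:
P(v) = -4
j(a) = -3/2 (j(a) = -(6 - 3)/2 = -½*3 = -3/2)
U(B, C) = -3/2 - 265*B (U(B, C) = -265*B - 3/2 = -3/2 - 265*B)
-U(P(15), 46) = -(-3/2 - 265*(-4)) = -(-3/2 + 1060) = -1*2117/2 = -2117/2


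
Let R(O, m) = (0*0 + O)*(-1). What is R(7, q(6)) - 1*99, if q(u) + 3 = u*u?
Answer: -106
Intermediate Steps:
q(u) = -3 + u² (q(u) = -3 + u*u = -3 + u²)
R(O, m) = -O (R(O, m) = (0 + O)*(-1) = O*(-1) = -O)
R(7, q(6)) - 1*99 = -1*7 - 1*99 = -7 - 99 = -106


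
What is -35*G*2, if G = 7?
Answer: -490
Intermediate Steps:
-35*G*2 = -35*7*2 = -245*2 = -490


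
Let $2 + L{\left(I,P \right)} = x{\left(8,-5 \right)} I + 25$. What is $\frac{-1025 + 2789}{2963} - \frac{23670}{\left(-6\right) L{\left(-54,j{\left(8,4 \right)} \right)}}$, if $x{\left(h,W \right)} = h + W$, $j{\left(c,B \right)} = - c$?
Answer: $- \frac{11443839}{411857} \approx -27.786$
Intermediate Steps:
$x{\left(h,W \right)} = W + h$
$L{\left(I,P \right)} = 23 + 3 I$ ($L{\left(I,P \right)} = -2 + \left(\left(-5 + 8\right) I + 25\right) = -2 + \left(3 I + 25\right) = -2 + \left(25 + 3 I\right) = 23 + 3 I$)
$\frac{-1025 + 2789}{2963} - \frac{23670}{\left(-6\right) L{\left(-54,j{\left(8,4 \right)} \right)}} = \frac{-1025 + 2789}{2963} - \frac{23670}{\left(-6\right) \left(23 + 3 \left(-54\right)\right)} = 1764 \cdot \frac{1}{2963} - \frac{23670}{\left(-6\right) \left(23 - 162\right)} = \frac{1764}{2963} - \frac{23670}{\left(-6\right) \left(-139\right)} = \frac{1764}{2963} - \frac{23670}{834} = \frac{1764}{2963} - \frac{3945}{139} = - \frac{11443839}{411857}$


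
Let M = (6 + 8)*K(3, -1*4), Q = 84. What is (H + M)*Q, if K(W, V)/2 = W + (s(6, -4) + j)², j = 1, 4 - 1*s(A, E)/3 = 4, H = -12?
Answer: 8400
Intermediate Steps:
s(A, E) = 0 (s(A, E) = 12 - 3*4 = 12 - 12 = 0)
K(W, V) = 2 + 2*W (K(W, V) = 2*(W + (0 + 1)²) = 2*(W + 1²) = 2*(W + 1) = 2*(1 + W) = 2 + 2*W)
M = 112 (M = (6 + 8)*(2 + 2*3) = 14*(2 + 6) = 14*8 = 112)
(H + M)*Q = (-12 + 112)*84 = 100*84 = 8400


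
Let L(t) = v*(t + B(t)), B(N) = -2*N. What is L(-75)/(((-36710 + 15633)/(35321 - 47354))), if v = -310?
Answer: -39966750/3011 ≈ -13274.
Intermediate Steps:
L(t) = 310*t (L(t) = -310*(t - 2*t) = -(-310)*t = 310*t)
L(-75)/(((-36710 + 15633)/(35321 - 47354))) = (310*(-75))/(((-36710 + 15633)/(35321 - 47354))) = -23250/((-21077/(-12033))) = -23250/((-21077*(-1/12033))) = -23250/3011/1719 = -23250*1719/3011 = -39966750/3011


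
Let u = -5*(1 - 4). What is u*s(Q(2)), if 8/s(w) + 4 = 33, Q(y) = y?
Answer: 120/29 ≈ 4.1379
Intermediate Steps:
s(w) = 8/29 (s(w) = 8/(-4 + 33) = 8/29)
u = 15 (u = -5*(-3) = 15)
u*s(Q(2)) = 15*(8/29) = 120/29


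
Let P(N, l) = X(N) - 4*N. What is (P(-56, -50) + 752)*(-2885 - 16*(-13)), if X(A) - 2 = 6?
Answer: -2634168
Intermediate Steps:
X(A) = 8 (X(A) = 2 + 6 = 8)
P(N, l) = 8 - 4*N
(P(-56, -50) + 752)*(-2885 - 16*(-13)) = ((8 - 4*(-56)) + 752)*(-2885 - 16*(-13)) = ((8 + 224) + 752)*(-2885 + 208) = (232 + 752)*(-2677) = 984*(-2677) = -2634168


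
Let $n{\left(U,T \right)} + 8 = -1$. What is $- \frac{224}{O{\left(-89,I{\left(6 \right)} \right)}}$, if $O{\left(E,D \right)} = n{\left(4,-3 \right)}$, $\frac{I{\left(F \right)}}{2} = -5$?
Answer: $\frac{224}{9} \approx 24.889$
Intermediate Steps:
$n{\left(U,T \right)} = -9$ ($n{\left(U,T \right)} = -8 - 1 = -9$)
$I{\left(F \right)} = -10$ ($I{\left(F \right)} = 2 \left(-5\right) = -10$)
$O{\left(E,D \right)} = -9$
$- \frac{224}{O{\left(-89,I{\left(6 \right)} \right)}} = - \frac{224}{-9} = \left(-224\right) \left(- \frac{1}{9}\right) = \frac{224}{9}$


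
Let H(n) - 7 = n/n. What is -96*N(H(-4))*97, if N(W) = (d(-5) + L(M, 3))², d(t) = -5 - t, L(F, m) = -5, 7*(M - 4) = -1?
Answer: -232800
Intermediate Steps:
M = 27/7 (M = 4 + (⅐)*(-1) = 4 - ⅐ = 27/7 ≈ 3.8571)
H(n) = 8 (H(n) = 7 + n/n = 7 + 1 = 8)
N(W) = 25 (N(W) = ((-5 - 1*(-5)) - 5)² = ((-5 + 5) - 5)² = (0 - 5)² = (-5)² = 25)
-96*N(H(-4))*97 = -96*25*97 = -2400*97 = -232800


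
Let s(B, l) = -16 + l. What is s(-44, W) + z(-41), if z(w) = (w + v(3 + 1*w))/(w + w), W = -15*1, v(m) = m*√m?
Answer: -61/2 + 19*I*√38/41 ≈ -30.5 + 2.8567*I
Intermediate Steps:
v(m) = m^(3/2)
W = -15
z(w) = (w + (3 + w)^(3/2))/(2*w) (z(w) = (w + (3 + 1*w)^(3/2))/(w + w) = (w + (3 + w)^(3/2))/((2*w)) = (w + (3 + w)^(3/2))*(1/(2*w)) = (w + (3 + w)^(3/2))/(2*w))
s(-44, W) + z(-41) = (-16 - 15) + (½)*(-41 + (3 - 41)^(3/2))/(-41) = -31 + (½)*(-1/41)*(-41 + (-38)^(3/2)) = -31 + (½)*(-1/41)*(-41 - 38*I*√38) = -31 + (½ + 19*I*√38/41) = -61/2 + 19*I*√38/41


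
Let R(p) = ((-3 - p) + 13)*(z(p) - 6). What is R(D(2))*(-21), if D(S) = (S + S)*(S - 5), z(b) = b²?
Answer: -63756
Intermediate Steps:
D(S) = 2*S*(-5 + S) (D(S) = (2*S)*(-5 + S) = 2*S*(-5 + S))
R(p) = (-6 + p²)*(10 - p) (R(p) = ((-3 - p) + 13)*(p² - 6) = (10 - p)*(-6 + p²) = (-6 + p²)*(10 - p))
R(D(2))*(-21) = (-60 - (2*2*(-5 + 2))³ + 6*(2*2*(-5 + 2)) + 10*(2*2*(-5 + 2))²)*(-21) = (-60 - (2*2*(-3))³ + 6*(2*2*(-3)) + 10*(2*2*(-3))²)*(-21) = (-60 - 1*(-12)³ + 6*(-12) + 10*(-12)²)*(-21) = (-60 - 1*(-1728) - 72 + 10*144)*(-21) = (-60 + 1728 - 72 + 1440)*(-21) = 3036*(-21) = -63756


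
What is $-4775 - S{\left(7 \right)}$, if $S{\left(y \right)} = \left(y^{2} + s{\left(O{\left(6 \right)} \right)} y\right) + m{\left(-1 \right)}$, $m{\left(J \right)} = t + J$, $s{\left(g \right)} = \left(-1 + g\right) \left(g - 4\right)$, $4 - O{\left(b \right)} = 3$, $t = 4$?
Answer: $-4827$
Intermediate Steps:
$O{\left(b \right)} = 1$ ($O{\left(b \right)} = 4 - 3 = 1$)
$s{\left(g \right)} = \left(-1 + g\right) \left(-4 + g\right)$
$m{\left(J \right)} = 4 + J$
$S{\left(y \right)} = 3 + y^{2}$ ($S{\left(y \right)} = \left(y^{2} + \left(4 + 1^{2} - 5\right) y\right) + \left(4 - 1\right) = \left(y^{2} + \left(4 + 1 - 5\right) y\right) + 3 = \left(y^{2} + 0 y\right) + 3 = \left(y^{2} + 0\right) + 3 = y^{2} + 3 = 3 + y^{2}$)
$-4775 - S{\left(7 \right)} = -4775 - \left(3 + 7^{2}\right) = -4775 - \left(3 + 49\right) = -4775 - 52 = -4827$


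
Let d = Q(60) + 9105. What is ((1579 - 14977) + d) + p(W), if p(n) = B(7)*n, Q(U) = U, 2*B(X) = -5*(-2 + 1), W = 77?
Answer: -8081/2 ≈ -4040.5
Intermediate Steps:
B(X) = 5/2 (B(X) = (-5*(-2 + 1))/2 = (-5*(-1))/2 = (½)*5 = 5/2)
p(n) = 5*n/2
d = 9165 (d = 60 + 9105 = 9165)
((1579 - 14977) + d) + p(W) = ((1579 - 14977) + 9165) + (5/2)*77 = (-13398 + 9165) + 385/2 = -4233 + 385/2 = -8081/2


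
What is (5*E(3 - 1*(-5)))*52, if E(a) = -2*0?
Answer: 0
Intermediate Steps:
E(a) = 0
(5*E(3 - 1*(-5)))*52 = (5*0)*52 = 0*52 = 0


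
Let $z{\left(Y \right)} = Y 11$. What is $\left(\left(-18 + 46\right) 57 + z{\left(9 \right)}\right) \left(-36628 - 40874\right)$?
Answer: $-131365890$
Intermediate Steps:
$z{\left(Y \right)} = 11 Y$
$\left(\left(-18 + 46\right) 57 + z{\left(9 \right)}\right) \left(-36628 - 40874\right) = \left(\left(-18 + 46\right) 57 + 11 \cdot 9\right) \left(-36628 - 40874\right) = \left(28 \cdot 57 + 99\right) \left(-77502\right) = \left(1596 + 99\right) \left(-77502\right) = 1695 \left(-77502\right) = -131365890$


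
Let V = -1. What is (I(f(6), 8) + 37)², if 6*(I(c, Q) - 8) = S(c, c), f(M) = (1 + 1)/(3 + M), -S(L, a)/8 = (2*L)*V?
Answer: 1515361/729 ≈ 2078.7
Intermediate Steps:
S(L, a) = 16*L (S(L, a) = -8*2*L*(-1) = -(-16)*L = 16*L)
f(M) = 2/(3 + M)
I(c, Q) = 8 + 8*c/3 (I(c, Q) = 8 + (16*c)/6 = 8 + 8*c/3)
(I(f(6), 8) + 37)² = ((8 + 8*(2/(3 + 6))/3) + 37)² = ((8 + 8*(2/9)/3) + 37)² = ((8 + 8*(2*(⅑))/3) + 37)² = ((8 + (8/3)*(2/9)) + 37)² = ((8 + 16/27) + 37)² = (232/27 + 37)² = (1231/27)² = 1515361/729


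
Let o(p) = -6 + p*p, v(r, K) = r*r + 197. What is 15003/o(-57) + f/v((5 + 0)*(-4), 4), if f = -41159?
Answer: -41507282/645357 ≈ -64.317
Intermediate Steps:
v(r, K) = 197 + r**2 (v(r, K) = r**2 + 197 = 197 + r**2)
o(p) = -6 + p**2
15003/o(-57) + f/v((5 + 0)*(-4), 4) = 15003/(-6 + (-57)**2) - 41159/(197 + ((5 + 0)*(-4))**2) = 15003/(-6 + 3249) - 41159/(197 + (5*(-4))**2) = 15003/3243 - 41159/(197 + (-20)**2) = 15003*(1/3243) - 41159/(197 + 400) = 5001/1081 - 41159/597 = -41507282/645357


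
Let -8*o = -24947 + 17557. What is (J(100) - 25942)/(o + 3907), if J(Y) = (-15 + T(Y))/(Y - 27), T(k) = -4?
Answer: -7575140/1410579 ≈ -5.3702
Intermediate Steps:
o = 3695/4 (o = -(-24947 + 17557)/8 = -⅛*(-7390) = 3695/4 ≈ 923.75)
J(Y) = -19/(-27 + Y) (J(Y) = (-15 - 4)/(Y - 27) = -19/(-27 + Y))
(J(100) - 25942)/(o + 3907) = (-19/(-27 + 100) - 25942)/(3695/4 + 3907) = (-19/73 - 25942)/(19323/4) = (-19*1/73 - 25942)*(4/19323) = (-19/73 - 25942)*(4/19323) = -1893785/73*4/19323 = -7575140/1410579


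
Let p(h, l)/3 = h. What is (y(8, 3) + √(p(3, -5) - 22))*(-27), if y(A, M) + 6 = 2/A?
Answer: 621/4 - 27*I*√13 ≈ 155.25 - 97.35*I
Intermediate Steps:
y(A, M) = -6 + 2/A
p(h, l) = 3*h
(y(8, 3) + √(p(3, -5) - 22))*(-27) = ((-6 + 2/8) + √(3*3 - 22))*(-27) = ((-6 + 2*(⅛)) + √(9 - 22))*(-27) = ((-6 + ¼) + √(-13))*(-27) = (-23/4 + I*√13)*(-27) = 621/4 - 27*I*√13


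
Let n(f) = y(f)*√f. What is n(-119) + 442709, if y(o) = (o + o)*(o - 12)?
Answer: 442709 + 31178*I*√119 ≈ 4.4271e+5 + 3.4011e+5*I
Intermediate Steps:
y(o) = 2*o*(-12 + o) (y(o) = (2*o)*(-12 + o) = 2*o*(-12 + o))
n(f) = 2*f^(3/2)*(-12 + f) (n(f) = (2*f*(-12 + f))*√f = 2*f^(3/2)*(-12 + f))
n(-119) + 442709 = 2*(-119)^(3/2)*(-12 - 119) + 442709 = 2*(-119*I*√119)*(-131) + 442709 = 31178*I*√119 + 442709 = 442709 + 31178*I*√119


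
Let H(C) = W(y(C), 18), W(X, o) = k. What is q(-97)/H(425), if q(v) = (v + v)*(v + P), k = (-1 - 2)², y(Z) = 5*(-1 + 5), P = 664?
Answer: -12222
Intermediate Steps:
y(Z) = 20 (y(Z) = 5*4 = 20)
k = 9 (k = (-3)² = 9)
W(X, o) = 9
H(C) = 9
q(v) = 2*v*(664 + v) (q(v) = (v + v)*(v + 664) = (2*v)*(664 + v) = 2*v*(664 + v))
q(-97)/H(425) = (2*(-97)*(664 - 97))/9 = (2*(-97)*567)*(⅑) = -109998*⅑ = -12222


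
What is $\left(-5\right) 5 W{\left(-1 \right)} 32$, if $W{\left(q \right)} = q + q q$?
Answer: $0$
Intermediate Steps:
$W{\left(q \right)} = q + q^{2}$
$\left(-5\right) 5 W{\left(-1 \right)} 32 = \left(-5\right) 5 \left(- (1 - 1)\right) 32 = - 25 \left(\left(-1\right) 0\right) 32 = \left(-25\right) 0 \cdot 32 = 0 \cdot 32 = 0$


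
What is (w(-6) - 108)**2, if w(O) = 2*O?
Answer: 14400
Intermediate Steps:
(w(-6) - 108)**2 = (2*(-6) - 108)**2 = (-12 - 108)**2 = (-120)**2 = 14400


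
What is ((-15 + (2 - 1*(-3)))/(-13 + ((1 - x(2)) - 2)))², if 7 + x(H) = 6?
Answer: 100/169 ≈ 0.59172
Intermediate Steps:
x(H) = -1 (x(H) = -7 + 6 = -1)
((-15 + (2 - 1*(-3)))/(-13 + ((1 - x(2)) - 2)))² = ((-15 + (2 - 1*(-3)))/(-13 + ((1 - 1*(-1)) - 2)))² = ((-15 + (2 + 3))/(-13 + ((1 + 1) - 2)))² = ((-15 + 5)/(-13 + (2 - 2)))² = (-10/(-13 + 0))² = (-10/(-13))² = (-10*(-1/13))² = (10/13)² = 100/169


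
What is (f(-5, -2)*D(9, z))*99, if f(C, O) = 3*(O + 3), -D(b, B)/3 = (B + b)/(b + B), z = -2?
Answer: -891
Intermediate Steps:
D(b, B) = -3 (D(b, B) = -3*(B + b)/(b + B) = -3*(B + b)/(B + b) = -3*1 = -3)
f(C, O) = 9 + 3*O (f(C, O) = 3*(3 + O) = 9 + 3*O)
(f(-5, -2)*D(9, z))*99 = ((9 + 3*(-2))*(-3))*99 = ((9 - 6)*(-3))*99 = (3*(-3))*99 = -9*99 = -891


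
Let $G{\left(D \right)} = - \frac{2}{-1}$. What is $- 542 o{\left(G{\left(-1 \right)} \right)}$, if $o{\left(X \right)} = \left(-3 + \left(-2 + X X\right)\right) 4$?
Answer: $2168$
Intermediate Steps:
$G{\left(D \right)} = 2$ ($G{\left(D \right)} = \left(-2\right) \left(-1\right) = 2$)
$o{\left(X \right)} = -20 + 4 X^{2}$ ($o{\left(X \right)} = \left(-3 + \left(-2 + X^{2}\right)\right) 4 = \left(-5 + X^{2}\right) 4 = -20 + 4 X^{2}$)
$- 542 o{\left(G{\left(-1 \right)} \right)} = - 542 \left(-20 + 4 \cdot 2^{2}\right) = - 542 \left(-20 + 4 \cdot 4\right) = - 542 \left(-20 + 16\right) = \left(-542\right) \left(-4\right) = 2168$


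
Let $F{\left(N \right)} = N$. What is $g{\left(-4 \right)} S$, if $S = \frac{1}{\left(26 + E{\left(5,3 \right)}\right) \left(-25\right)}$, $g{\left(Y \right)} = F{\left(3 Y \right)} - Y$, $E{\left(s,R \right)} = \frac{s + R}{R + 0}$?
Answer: $\frac{12}{1075} \approx 0.011163$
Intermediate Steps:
$E{\left(s,R \right)} = \frac{R + s}{R}$
$g{\left(Y \right)} = 2 Y$ ($g{\left(Y \right)} = 3 Y - Y = 2 Y$)
$S = - \frac{3}{2150}$ ($S = \frac{1}{\left(26 + \frac{3 + 5}{3}\right) \left(-25\right)} = \frac{1}{26 + \frac{1}{3} \cdot 8} \left(- \frac{1}{25}\right) = \frac{1}{26 + \frac{8}{3}} \left(- \frac{1}{25}\right) = \frac{1}{\frac{86}{3}} \left(- \frac{1}{25}\right) = \frac{3}{86} \left(- \frac{1}{25}\right) = - \frac{3}{2150} \approx -0.0013953$)
$g{\left(-4 \right)} S = 2 \left(-4\right) \left(- \frac{3}{2150}\right) = \left(-8\right) \left(- \frac{3}{2150}\right) = \frac{12}{1075}$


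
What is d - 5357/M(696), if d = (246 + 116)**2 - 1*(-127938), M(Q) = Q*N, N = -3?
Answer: 540759773/2088 ≈ 2.5898e+5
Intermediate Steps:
M(Q) = -3*Q (M(Q) = Q*(-3) = -3*Q)
d = 258982 (d = 362**2 + 127938 = 131044 + 127938 = 258982)
d - 5357/M(696) = 258982 - 5357/((-3*696)) = 258982 - 5357/(-2088) = 258982 - 5357*(-1/2088) = 258982 + 5357/2088 = 540759773/2088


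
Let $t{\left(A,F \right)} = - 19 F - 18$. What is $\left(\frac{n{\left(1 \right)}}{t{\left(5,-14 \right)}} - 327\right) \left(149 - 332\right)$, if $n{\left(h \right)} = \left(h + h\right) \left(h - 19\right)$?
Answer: $\frac{3711789}{62} \approx 59868.0$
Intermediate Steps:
$t{\left(A,F \right)} = -18 - 19 F$
$n{\left(h \right)} = 2 h \left(-19 + h\right)$
$\left(\frac{n{\left(1 \right)}}{t{\left(5,-14 \right)}} - 327\right) \left(149 - 332\right) = \left(\frac{2 \cdot 1 \left(-19 + 1\right)}{-18 - -266} - 327\right) \left(149 - 332\right) = \left(\frac{2 \cdot 1 \left(-18\right)}{-18 + 266} - 327\right) \left(-183\right) = \left(- \frac{36}{248} - 327\right) \left(-183\right) = \left(\left(-36\right) \frac{1}{248} - 327\right) \left(-183\right) = \left(- \frac{9}{62} - 327\right) \left(-183\right) = \left(- \frac{20283}{62}\right) \left(-183\right) = \frac{3711789}{62}$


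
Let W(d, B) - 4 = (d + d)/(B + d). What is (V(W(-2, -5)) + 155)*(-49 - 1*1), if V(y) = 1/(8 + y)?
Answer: -341175/44 ≈ -7754.0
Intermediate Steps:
W(d, B) = 4 + 2*d/(B + d) (W(d, B) = 4 + (d + d)/(B + d) = 4 + (2*d)/(B + d) = 4 + 2*d/(B + d))
(V(W(-2, -5)) + 155)*(-49 - 1*1) = (1/(8 + 2*(2*(-5) + 3*(-2))/(-5 - 2)) + 155)*(-49 - 1*1) = (1/(8 + 2*(-10 - 6)/(-7)) + 155)*(-49 - 1) = (1/(8 + 2*(-⅐)*(-16)) + 155)*(-50) = (1/(8 + 32/7) + 155)*(-50) = (1/(88/7) + 155)*(-50) = (7/88 + 155)*(-50) = (13647/88)*(-50) = -341175/44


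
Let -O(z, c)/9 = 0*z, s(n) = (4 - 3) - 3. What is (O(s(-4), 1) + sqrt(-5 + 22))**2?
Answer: 17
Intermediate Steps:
s(n) = -2 (s(n) = 1 - 3 = -2)
O(z, c) = 0 (O(z, c) = -0*z = -9*0 = 0)
(O(s(-4), 1) + sqrt(-5 + 22))**2 = (0 + sqrt(-5 + 22))**2 = (0 + sqrt(17))**2 = (sqrt(17))**2 = 17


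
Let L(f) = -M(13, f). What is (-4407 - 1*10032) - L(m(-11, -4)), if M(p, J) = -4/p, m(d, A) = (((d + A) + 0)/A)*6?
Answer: -187711/13 ≈ -14439.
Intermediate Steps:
m(d, A) = 6*(A + d)/A (m(d, A) = (((A + d) + 0)/A)*6 = ((A + d)/A)*6 = 6*(A + d)/A)
L(f) = 4/13 (L(f) = -(-4)/13 = -1*(-4/13) = 4/13)
(-4407 - 1*10032) - L(m(-11, -4)) = (-4407 - 1*10032) - 1*4/13 = (-4407 - 10032) - 4/13 = -14439 - 4/13 = -187711/13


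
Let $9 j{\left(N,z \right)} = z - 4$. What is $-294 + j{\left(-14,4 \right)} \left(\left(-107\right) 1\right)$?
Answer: $-294$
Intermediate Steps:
$j{\left(N,z \right)} = - \frac{4}{9} + \frac{z}{9}$ ($j{\left(N,z \right)} = \frac{z - 4}{9} = \frac{-4 + z}{9} = - \frac{4}{9} + \frac{z}{9}$)
$-294 + j{\left(-14,4 \right)} \left(\left(-107\right) 1\right) = -294 + \left(- \frac{4}{9} + \frac{1}{9} \cdot 4\right) \left(\left(-107\right) 1\right) = -294 + \left(- \frac{4}{9} + \frac{4}{9}\right) \left(-107\right) = -294 + 0 \left(-107\right) = -294 + 0 = -294$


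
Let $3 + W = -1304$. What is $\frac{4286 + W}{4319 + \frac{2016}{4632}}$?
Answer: $\frac{574947}{833651} \approx 0.68967$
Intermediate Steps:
$W = -1307$ ($W = -3 - 1304 = -1307$)
$\frac{4286 + W}{4319 + \frac{2016}{4632}} = \frac{4286 - 1307}{4319 + \frac{2016}{4632}} = \frac{2979}{4319 + 2016 \cdot \frac{1}{4632}} = \frac{2979}{4319 + \frac{84}{193}} = \frac{2979}{\frac{833651}{193}} = 2979 \cdot \frac{193}{833651} = \frac{574947}{833651}$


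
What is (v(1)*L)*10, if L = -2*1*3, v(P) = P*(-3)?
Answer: 180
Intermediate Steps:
v(P) = -3*P
L = -6 (L = -2*3 = -6)
(v(1)*L)*10 = (-3*1*(-6))*10 = -3*(-6)*10 = 18*10 = 180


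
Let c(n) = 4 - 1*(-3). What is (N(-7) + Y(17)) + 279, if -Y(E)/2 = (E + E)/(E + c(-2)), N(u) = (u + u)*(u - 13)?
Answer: 3337/6 ≈ 556.17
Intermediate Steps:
c(n) = 7 (c(n) = 4 + 3 = 7)
N(u) = 2*u*(-13 + u) (N(u) = (2*u)*(-13 + u) = 2*u*(-13 + u))
Y(E) = -4*E/(7 + E) (Y(E) = -2*(E + E)/(E + 7) = -2*2*E/(7 + E) = -4*E/(7 + E))
(N(-7) + Y(17)) + 279 = (2*(-7)*(-13 - 7) - 4*17/(7 + 17)) + 279 = (2*(-7)*(-20) - 4*17/24) + 279 = (280 - 4*17*1/24) + 279 = (280 - 17/6) + 279 = 1663/6 + 279 = 3337/6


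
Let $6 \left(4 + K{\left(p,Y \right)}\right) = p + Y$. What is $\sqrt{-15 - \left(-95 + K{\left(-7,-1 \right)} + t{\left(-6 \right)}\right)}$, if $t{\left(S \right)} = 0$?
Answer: $\frac{16 \sqrt{3}}{3} \approx 9.2376$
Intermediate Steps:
$K{\left(p,Y \right)} = -4 + \frac{Y}{6} + \frac{p}{6}$ ($K{\left(p,Y \right)} = -4 + \frac{p + Y}{6} = -4 + \frac{Y + p}{6} = -4 + \left(\frac{Y}{6} + \frac{p}{6}\right) = -4 + \frac{Y}{6} + \frac{p}{6}$)
$\sqrt{-15 - \left(-95 + K{\left(-7,-1 \right)} + t{\left(-6 \right)}\right)} = \sqrt{-15 - \left(-99 - \frac{7}{6} - \frac{1}{6}\right)} = \sqrt{-15 + \left(151 - \left(\left(56 - \frac{16}{3}\right) + 0\right)\right)} = \sqrt{-15 + \left(151 - \left(\frac{152}{3} + 0\right)\right)} = \sqrt{-15 + \left(151 - \frac{152}{3}\right)} = \sqrt{-15 + \frac{301}{3}} = \sqrt{\frac{256}{3}} = \frac{16 \sqrt{3}}{3}$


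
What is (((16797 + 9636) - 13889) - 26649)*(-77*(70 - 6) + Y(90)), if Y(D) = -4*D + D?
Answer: 73317790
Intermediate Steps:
Y(D) = -3*D
(((16797 + 9636) - 13889) - 26649)*(-77*(70 - 6) + Y(90)) = (((16797 + 9636) - 13889) - 26649)*(-77*(70 - 6) - 3*90) = ((26433 - 13889) - 26649)*(-77*64 - 270) = (12544 - 26649)*(-4928 - 270) = -14105*(-5198) = 73317790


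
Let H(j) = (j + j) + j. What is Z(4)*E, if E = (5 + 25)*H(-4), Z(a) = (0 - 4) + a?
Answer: 0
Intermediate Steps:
Z(a) = -4 + a
H(j) = 3*j (H(j) = 2*j + j = 3*j)
E = -360 (E = (5 + 25)*(3*(-4)) = 30*(-12) = -360)
Z(4)*E = (-4 + 4)*(-360) = 0*(-360) = 0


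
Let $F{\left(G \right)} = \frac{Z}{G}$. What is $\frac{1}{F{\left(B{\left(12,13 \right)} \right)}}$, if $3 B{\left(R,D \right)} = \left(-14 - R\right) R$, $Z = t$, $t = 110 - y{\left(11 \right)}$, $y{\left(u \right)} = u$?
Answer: $- \frac{104}{99} \approx -1.0505$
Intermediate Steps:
$t = 99$ ($t = 110 - 11 = 99$)
$Z = 99$
$B{\left(R,D \right)} = \frac{R \left(-14 - R\right)}{3}$ ($B{\left(R,D \right)} = \frac{\left(-14 - R\right) R}{3} = \frac{R \left(-14 - R\right)}{3}$)
$F{\left(G \right)} = \frac{99}{G}$
$\frac{1}{F{\left(B{\left(12,13 \right)} \right)}} = \frac{1}{99 \frac{1}{\left(- \frac{1}{3}\right) 12 \left(14 + 12\right)}} = \frac{1}{99 \frac{1}{\left(- \frac{1}{3}\right) 12 \cdot 26}} = \frac{1}{99 \frac{1}{-104}} = \frac{1}{99 \left(- \frac{1}{104}\right)} = \frac{1}{- \frac{99}{104}} = - \frac{104}{99}$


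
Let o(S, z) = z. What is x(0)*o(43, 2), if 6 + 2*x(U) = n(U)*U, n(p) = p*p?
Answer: -6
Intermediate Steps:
n(p) = p²
x(U) = -3 + U³/2 (x(U) = -3 + (U²*U)/2 = -3 + U³/2)
x(0)*o(43, 2) = (-3 + (½)*0³)*2 = (-3 + (½)*0)*2 = (-3 + 0)*2 = -3*2 = -6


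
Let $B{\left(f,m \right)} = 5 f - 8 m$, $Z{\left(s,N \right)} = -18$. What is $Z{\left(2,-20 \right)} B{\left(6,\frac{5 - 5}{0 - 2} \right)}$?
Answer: $-540$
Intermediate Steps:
$B{\left(f,m \right)} = - 8 m + 5 f$
$Z{\left(2,-20 \right)} B{\left(6,\frac{5 - 5}{0 - 2} \right)} = - 18 \left(- 8 \frac{5 - 5}{0 - 2} + 5 \cdot 6\right) = - 18 \left(- 8 \frac{0}{-2} + 30\right) = - 18 \left(- 8 \cdot 0 \left(- \frac{1}{2}\right) + 30\right) = - 18 \left(\left(-8\right) 0 + 30\right) = - 18 \left(0 + 30\right) = \left(-18\right) 30 = -540$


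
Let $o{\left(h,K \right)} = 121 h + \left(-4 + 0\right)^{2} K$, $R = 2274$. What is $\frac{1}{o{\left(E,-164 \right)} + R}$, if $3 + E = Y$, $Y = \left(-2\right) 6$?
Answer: $- \frac{1}{2165} \approx -0.00046189$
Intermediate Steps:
$Y = -12$
$E = -15$ ($E = -3 - 12 = -15$)
$o{\left(h,K \right)} = 16 K + 121 h$ ($o{\left(h,K \right)} = 121 h + \left(-4\right)^{2} K = 121 h + 16 K = 16 K + 121 h$)
$\frac{1}{o{\left(E,-164 \right)} + R} = \frac{1}{\left(16 \left(-164\right) + 121 \left(-15\right)\right) + 2274} = \frac{1}{\left(-2624 - 1815\right) + 2274} = \frac{1}{-4439 + 2274} = \frac{1}{-2165} = - \frac{1}{2165}$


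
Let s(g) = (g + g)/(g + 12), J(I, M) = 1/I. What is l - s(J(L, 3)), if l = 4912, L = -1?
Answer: 54034/11 ≈ 4912.2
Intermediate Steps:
s(g) = 2*g/(12 + g) (s(g) = (2*g)/(12 + g) = 2*g/(12 + g))
l - s(J(L, 3)) = 4912 - 2/((-1)*(12 + 1/(-1))) = 4912 - 2*(-1)/(12 - 1) = 4912 - 2*(-1)/11 = 4912 - 1*(-2/11) = 4912 + 2/11 = 54034/11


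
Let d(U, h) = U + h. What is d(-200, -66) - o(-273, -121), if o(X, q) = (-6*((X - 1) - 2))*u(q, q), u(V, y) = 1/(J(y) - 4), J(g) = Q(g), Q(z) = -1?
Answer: 326/5 ≈ 65.200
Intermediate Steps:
J(g) = -1
u(V, y) = -⅕ (u(V, y) = 1/(-1 - 4) = 1/(-5) = -⅕)
o(X, q) = -18/5 + 6*X/5 (o(X, q) = -6*((X - 1) - 2)*(-⅕) = -6*((-1 + X) - 2)*(-⅕) = -6*(-3 + X)*(-⅕) = (18 - 6*X)*(-⅕) = -18/5 + 6*X/5)
d(-200, -66) - o(-273, -121) = (-200 - 66) - (-18/5 + (6/5)*(-273)) = -266 - (-18/5 - 1638/5) = -266 - 1*(-1656/5) = -266 + 1656/5 = 326/5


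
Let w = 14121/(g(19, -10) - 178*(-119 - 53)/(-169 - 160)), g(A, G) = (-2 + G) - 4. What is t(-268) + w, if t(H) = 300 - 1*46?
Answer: 1489237/11960 ≈ 124.52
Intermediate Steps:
g(A, G) = -6 + G
t(H) = 254 (t(H) = 300 - 46 = 254)
w = -1548603/11960 (w = 14121/((-6 - 10) - 178*(-119 - 53)/(-169 - 160)) = 14121/(-16 - (-30616)/(-329)) = 14121/(-16 - (-30616)*(-1)/329) = 14121/(-16 - 178*172/329) = 14121/(-16 - 30616/329) = 14121/(-35880/329) = 14121*(-329/35880) = -1548603/11960 ≈ -129.48)
t(-268) + w = 254 - 1548603/11960 = 1489237/11960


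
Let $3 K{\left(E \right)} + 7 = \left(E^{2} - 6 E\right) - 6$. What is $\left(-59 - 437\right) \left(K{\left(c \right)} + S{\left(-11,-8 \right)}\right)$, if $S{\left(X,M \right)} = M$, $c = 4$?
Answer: $7440$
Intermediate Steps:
$K{\left(E \right)} = - \frac{13}{3} - 2 E + \frac{E^{2}}{3}$ ($K{\left(E \right)} = - \frac{7}{3} + \frac{\left(E^{2} - 6 E\right) - 6}{3} = - \frac{7}{3} + \frac{-6 + E^{2} - 6 E}{3} = - \frac{7}{3} - \left(2 + 2 E - \frac{E^{2}}{3}\right) = - \frac{13}{3} - 2 E + \frac{E^{2}}{3}$)
$\left(-59 - 437\right) \left(K{\left(c \right)} + S{\left(-11,-8 \right)}\right) = \left(-59 - 437\right) \left(\left(- \frac{13}{3} - 8 + \frac{4^{2}}{3}\right) - 8\right) = - 496 \left(\left(- \frac{13}{3} - 8 + \frac{1}{3} \cdot 16\right) - 8\right) = - 496 \left(\left(- \frac{13}{3} - 8 + \frac{16}{3}\right) - 8\right) = - 496 \left(-7 - 8\right) = \left(-496\right) \left(-15\right) = 7440$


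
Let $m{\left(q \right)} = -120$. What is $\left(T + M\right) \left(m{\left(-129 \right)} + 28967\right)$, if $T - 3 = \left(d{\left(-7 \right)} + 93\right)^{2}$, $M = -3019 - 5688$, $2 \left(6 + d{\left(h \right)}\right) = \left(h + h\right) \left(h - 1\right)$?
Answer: $338808015$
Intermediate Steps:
$d{\left(h \right)} = -6 + h \left(-1 + h\right)$ ($d{\left(h \right)} = -6 + \frac{\left(h + h\right) \left(h - 1\right)}{2} = -6 + \frac{2 h \left(-1 + h\right)}{2} = -6 + h \left(-1 + h\right)$)
$M = -8707$
$T = 20452$ ($T = 3 + \left(\left(-6 + \left(-7\right)^{2} - -7\right) + 93\right)^{2} = 3 + \left(\left(-6 + 49 + 7\right) + 93\right)^{2} = 3 + \left(50 + 93\right)^{2} = 3 + 143^{2} = 3 + 20449 = 20452$)
$\left(T + M\right) \left(m{\left(-129 \right)} + 28967\right) = \left(20452 - 8707\right) \left(-120 + 28967\right) = 11745 \cdot 28847 = 338808015$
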